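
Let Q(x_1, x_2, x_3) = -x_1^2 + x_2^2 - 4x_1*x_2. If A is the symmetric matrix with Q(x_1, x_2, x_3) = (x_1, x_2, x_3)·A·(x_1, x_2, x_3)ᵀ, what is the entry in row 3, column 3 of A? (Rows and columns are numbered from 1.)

0

The coefficient of x_3^2 in Q is 0, and that is exactly A[3,3].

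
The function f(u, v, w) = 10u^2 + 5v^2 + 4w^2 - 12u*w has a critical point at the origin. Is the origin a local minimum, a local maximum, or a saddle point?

local minimum

The Hessian at the origin is H = [[20, 0, -12], [0, 10, 0], [-12, 0, 8]].
Applying the same elementary operations to the rows and columns of H produces a congruent diagonal matrix with entries 20, 10, 4/5.
So there are 3 positive pivots.
H is positive definite, so the origin is a strict local minimum.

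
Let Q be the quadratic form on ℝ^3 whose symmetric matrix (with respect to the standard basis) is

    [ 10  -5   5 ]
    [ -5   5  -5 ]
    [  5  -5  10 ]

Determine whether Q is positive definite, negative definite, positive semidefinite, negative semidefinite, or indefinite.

positive definite

Leading principal minors: Δ_1 = 10, Δ_2 = 25, Δ_3 = 125.
All leading principal minors are positive, so by Sylvester's criterion Q is positive definite.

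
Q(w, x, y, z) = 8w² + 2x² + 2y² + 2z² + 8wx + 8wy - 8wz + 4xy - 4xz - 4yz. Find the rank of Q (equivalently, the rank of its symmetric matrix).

Write A = [[8, 4, 4, -4], [4, 2, 2, -2], [4, 2, 2, -2], [-4, -2, -2, 2]].
Row-reducing A symmetrically gives the diagonal entries 8, 0, 0, 0.
Counting signs: 1 positive, 3 zero.
The rank is the number of nonzero pivots: 1.

1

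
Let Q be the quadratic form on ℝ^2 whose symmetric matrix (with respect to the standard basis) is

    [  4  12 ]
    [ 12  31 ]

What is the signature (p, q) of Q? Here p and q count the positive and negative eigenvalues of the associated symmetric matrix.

(1, 1)

Symmetric row and column elimination reduces A to a congruent diagonal form with pivots 4, -5.
That gives 1 positive, 1 negative pivots.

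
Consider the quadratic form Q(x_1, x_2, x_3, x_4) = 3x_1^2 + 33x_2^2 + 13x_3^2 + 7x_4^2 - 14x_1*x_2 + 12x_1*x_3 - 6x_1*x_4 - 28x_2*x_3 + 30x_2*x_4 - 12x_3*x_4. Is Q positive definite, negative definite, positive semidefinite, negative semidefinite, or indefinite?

The associated matrix is A = [[3, -7, 6, -3], [-7, 33, -14, 15], [6, -14, 13, -6], [-3, 15, -6, 7]].
An LDLᵀ factorisation of A has diagonal entries 3, 50/3, 1, 4/25.
That gives 4 positive pivots.
Hence Q is positive definite.

positive definite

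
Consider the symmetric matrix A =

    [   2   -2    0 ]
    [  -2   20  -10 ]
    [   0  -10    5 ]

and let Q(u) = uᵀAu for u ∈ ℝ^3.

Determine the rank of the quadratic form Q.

An LDLᵀ factorisation of A has diagonal entries 2, 18, -5/9.
That gives 2 positive, 1 negative pivots.
The rank is the number of nonzero pivots: 3.

3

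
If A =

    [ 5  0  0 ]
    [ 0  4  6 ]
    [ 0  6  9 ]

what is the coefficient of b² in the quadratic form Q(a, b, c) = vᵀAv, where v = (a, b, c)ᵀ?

The coefficient of b² is the diagonal entry A[2,2] = 4.

4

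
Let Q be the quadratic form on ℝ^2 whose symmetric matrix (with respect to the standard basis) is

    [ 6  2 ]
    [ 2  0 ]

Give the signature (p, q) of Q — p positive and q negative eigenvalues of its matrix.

(1, 1)

Symmetric row and column elimination reduces A to a congruent diagonal form with pivots 6, -2/3.
So there are 1 positive, 1 negative pivots.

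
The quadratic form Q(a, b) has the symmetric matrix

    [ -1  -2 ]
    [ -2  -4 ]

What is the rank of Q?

1

Row-reducing A symmetrically gives the diagonal entries -1, 0.
So there are 1 negative, 1 zero pivots.
The rank is the number of nonzero pivots: 1.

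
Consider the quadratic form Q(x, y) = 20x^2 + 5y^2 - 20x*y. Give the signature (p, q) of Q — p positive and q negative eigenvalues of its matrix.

(1, 0)

The associated matrix is A = [[20, -10], [-10, 5]].
Applying the same elementary operations to the rows and columns of A produces a congruent diagonal matrix with entries 20, 0.
So there are 1 positive, 1 zero pivots.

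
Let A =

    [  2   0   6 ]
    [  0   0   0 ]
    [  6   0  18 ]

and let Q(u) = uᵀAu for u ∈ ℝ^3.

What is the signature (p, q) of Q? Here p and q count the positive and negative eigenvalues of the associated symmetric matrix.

Congruent diagonalization of A (simultaneous row and column reduction) yields pivots 2, 0, 0.
So there are 1 positive, 2 zero pivots.

(1, 0)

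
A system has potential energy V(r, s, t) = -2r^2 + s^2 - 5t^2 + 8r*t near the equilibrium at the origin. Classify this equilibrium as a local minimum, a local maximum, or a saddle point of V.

The Hessian at the origin is H = [[-4, 0, 8], [0, 2, 0], [8, 0, -10]].
Row-reducing H symmetrically gives the diagonal entries -4, 2, 6.
So there are 2 positive, 1 negative pivots.
H is indefinite, so the origin is a saddle point.

saddle point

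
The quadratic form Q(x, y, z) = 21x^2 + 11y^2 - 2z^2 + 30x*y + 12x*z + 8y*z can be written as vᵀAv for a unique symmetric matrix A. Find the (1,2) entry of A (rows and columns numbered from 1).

15

The coefficient of x·y in Q is 30. For a symmetric A this equals A[1,2] + A[2,1] = 2·A[1,2].
So A[1,2] = 30/2 = 15.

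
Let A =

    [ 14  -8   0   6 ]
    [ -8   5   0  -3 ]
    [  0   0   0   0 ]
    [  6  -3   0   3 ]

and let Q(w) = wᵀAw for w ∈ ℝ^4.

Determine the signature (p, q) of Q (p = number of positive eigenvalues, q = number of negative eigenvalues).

(2, 0)

Symmetric row and column elimination reduces A to a congruent diagonal form with pivots 14, 3/7, 0, 0.
Counting signs: 2 positive, 2 zero.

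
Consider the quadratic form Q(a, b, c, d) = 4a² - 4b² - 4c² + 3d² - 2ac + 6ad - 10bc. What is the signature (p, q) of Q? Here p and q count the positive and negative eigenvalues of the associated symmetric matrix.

The symmetric matrix is A = [[4, 0, -1, 3], [0, -4, -5, 0], [-1, -5, -4, 0], [3, 0, 0, 3]].
Symmetric row and column elimination reduces A to a congruent diagonal form with pivots 4, -4, 2, 15/32.
Counting signs: 3 positive, 1 negative.

(3, 1)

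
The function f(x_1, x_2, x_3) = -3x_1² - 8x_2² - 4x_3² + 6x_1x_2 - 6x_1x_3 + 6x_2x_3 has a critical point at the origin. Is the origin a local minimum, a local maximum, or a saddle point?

local maximum

The Hessian at the origin is H = [[-6, 6, -6], [6, -16, 6], [-6, 6, -8]].
Applying the same elementary operations to the rows and columns of H produces a congruent diagonal matrix with entries -6, -10, -2.
Counting signs: 3 negative.
H is negative definite, so the origin is a strict local maximum.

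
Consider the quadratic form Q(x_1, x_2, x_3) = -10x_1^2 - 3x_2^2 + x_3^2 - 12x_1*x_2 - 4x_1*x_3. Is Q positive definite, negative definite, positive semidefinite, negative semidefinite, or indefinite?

The symmetric matrix is A = [[-10, -6, -2], [-6, -3, 0], [-2, 0, 1]].
Congruent diagonalization of A (simultaneous row and column reduction) yields pivots -10, 3/5, -1.
So there are 1 positive, 2 negative pivots.
Hence Q is indefinite.

indefinite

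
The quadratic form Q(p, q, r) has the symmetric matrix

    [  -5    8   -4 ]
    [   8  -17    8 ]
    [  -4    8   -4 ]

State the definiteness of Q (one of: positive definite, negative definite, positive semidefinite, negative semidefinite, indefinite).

Applying the same elementary operations to the rows and columns of A produces a congruent diagonal matrix with entries -5, -21/5, -4/21.
Counting signs: 3 negative.
Hence Q is negative definite.

negative definite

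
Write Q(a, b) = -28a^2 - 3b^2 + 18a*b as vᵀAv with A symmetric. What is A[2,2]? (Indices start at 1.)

The coefficient of b^2 in Q is -3, and that is exactly A[2,2].

-3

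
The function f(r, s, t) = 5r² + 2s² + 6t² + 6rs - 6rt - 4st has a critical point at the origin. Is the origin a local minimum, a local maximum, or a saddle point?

The Hessian at the origin is H = [[10, 6, -6], [6, 4, -4], [-6, -4, 12]].
Congruent diagonalization of H (simultaneous row and column reduction) yields pivots 10, 2/5, 8.
So there are 3 positive pivots.
H is positive definite, so the origin is a strict local minimum.

local minimum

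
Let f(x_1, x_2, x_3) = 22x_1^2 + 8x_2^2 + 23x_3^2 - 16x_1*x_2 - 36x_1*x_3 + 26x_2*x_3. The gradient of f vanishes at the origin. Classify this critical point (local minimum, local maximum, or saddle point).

The Hessian at the origin is H = [[44, -16, -36], [-16, 16, 26], [-36, 26, 46]].
Congruent diagonalization of H (simultaneous row and column reduction) yields pivots 44, 112/11, 5/28.
Counting signs: 3 positive.
H is positive definite, so the origin is a strict local minimum.

local minimum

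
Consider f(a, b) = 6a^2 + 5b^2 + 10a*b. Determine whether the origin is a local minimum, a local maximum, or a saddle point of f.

The Hessian at the origin is H = [[12, 10], [10, 10]].
det H = 12·10 − (10)² = 20 > 0 and H[1,1] = 12 > 0, so H is positive definite.
Therefore the origin is a local minimum.

local minimum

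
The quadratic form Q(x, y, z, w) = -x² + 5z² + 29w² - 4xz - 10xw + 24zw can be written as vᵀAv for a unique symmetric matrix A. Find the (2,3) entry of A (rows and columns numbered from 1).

0

The coefficient of y·z in Q is 0. For a symmetric A this equals A[2,3] + A[3,2] = 2·A[2,3].
So A[2,3] = 0/2 = 0.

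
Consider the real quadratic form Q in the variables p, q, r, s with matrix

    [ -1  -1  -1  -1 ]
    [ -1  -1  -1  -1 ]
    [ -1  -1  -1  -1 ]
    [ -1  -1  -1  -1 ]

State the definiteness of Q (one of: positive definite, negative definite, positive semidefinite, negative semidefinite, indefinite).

negative semidefinite

Row-reducing A symmetrically gives the diagonal entries -1, 0, 0, 0.
That gives 1 negative, 3 zero pivots.
Hence Q is negative semidefinite.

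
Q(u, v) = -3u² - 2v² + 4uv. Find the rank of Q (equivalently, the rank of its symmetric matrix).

The symmetric matrix is A = [[-3, 2], [2, -2]].
Symmetric row and column elimination reduces A to a congruent diagonal form with pivots -3, -2/3.
Counting signs: 2 negative.
The rank is the number of nonzero pivots: 2.

2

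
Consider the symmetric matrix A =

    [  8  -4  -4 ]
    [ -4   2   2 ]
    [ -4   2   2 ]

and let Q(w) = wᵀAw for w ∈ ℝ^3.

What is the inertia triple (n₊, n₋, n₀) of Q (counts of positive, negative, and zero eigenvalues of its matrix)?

Applying the same elementary operations to the rows and columns of A produces a congruent diagonal matrix with entries 8, 0, 0.
That gives 1 positive, 2 zero pivots.

(1, 0, 2)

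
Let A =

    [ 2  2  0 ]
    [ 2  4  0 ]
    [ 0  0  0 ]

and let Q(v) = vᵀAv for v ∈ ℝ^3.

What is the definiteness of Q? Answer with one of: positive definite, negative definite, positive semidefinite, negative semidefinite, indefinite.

Applying the same elementary operations to the rows and columns of A produces a congruent diagonal matrix with entries 2, 2, 0.
So there are 2 positive, 1 zero pivots.
Hence Q is positive semidefinite.

positive semidefinite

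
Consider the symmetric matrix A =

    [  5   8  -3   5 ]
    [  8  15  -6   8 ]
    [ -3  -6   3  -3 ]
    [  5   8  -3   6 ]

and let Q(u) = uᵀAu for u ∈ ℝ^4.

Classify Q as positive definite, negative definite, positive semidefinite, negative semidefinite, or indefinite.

Leading principal minors: Δ_1 = 5, Δ_2 = 11, Δ_3 = 6, Δ_4 = 6.
All leading principal minors are positive, so by Sylvester's criterion Q is positive definite.

positive definite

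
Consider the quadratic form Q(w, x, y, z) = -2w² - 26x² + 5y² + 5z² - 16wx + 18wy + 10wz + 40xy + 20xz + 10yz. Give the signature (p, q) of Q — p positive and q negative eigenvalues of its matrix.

Write A = [[-2, -8, 9, 5], [-8, -26, 20, 10], [9, 20, 5, 5], [5, 10, 5, 5]].
An LDLᵀ factorisation of A has diagonal entries -2, 6, 17/6, 10/17.
That gives 3 positive, 1 negative pivots.

(3, 1)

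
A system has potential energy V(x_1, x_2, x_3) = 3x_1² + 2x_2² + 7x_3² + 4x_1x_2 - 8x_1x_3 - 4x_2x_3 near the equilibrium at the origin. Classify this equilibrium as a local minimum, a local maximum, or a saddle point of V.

local minimum

The Hessian at the origin is H = [[6, 4, -8], [4, 4, -4], [-8, -4, 14]].
Row-reducing H symmetrically gives the diagonal entries 6, 4/3, 2.
Counting signs: 3 positive.
H is positive definite, so the origin is a strict local minimum.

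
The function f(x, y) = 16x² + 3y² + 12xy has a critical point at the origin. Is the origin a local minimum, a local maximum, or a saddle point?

The Hessian at the origin is H = [[32, 12], [12, 6]].
det H = 32·6 − (12)² = 48 > 0 and H[1,1] = 32 > 0, so H is positive definite.
Therefore the origin is a local minimum.

local minimum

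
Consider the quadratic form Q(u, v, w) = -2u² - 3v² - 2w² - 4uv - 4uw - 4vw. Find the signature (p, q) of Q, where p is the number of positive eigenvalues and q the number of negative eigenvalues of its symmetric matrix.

(0, 2)

The associated matrix is A = [[-2, -2, -2], [-2, -3, -2], [-2, -2, -2]].
Symmetric row and column elimination reduces A to a congruent diagonal form with pivots -2, -1, 0.
That gives 2 negative, 1 zero pivots.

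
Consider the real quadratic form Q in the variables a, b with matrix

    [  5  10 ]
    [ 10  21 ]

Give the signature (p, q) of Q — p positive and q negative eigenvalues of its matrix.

(2, 0)

Congruent diagonalization of A (simultaneous row and column reduction) yields pivots 5, 1.
Counting signs: 2 positive.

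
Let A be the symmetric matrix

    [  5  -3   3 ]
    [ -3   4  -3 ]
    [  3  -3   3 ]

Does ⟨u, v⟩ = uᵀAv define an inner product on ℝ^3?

yes

Leading principal minors: Δ_1 = 5, Δ_2 = 11, Δ_3 = 6.
All leading principal minors are positive, so by Sylvester's criterion Q is positive definite.
⟨·,·⟩ is an inner product exactly when A is positive definite.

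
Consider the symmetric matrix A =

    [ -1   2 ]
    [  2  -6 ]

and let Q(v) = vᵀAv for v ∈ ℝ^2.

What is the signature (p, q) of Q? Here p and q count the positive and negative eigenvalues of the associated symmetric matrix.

Symmetric row and column elimination reduces A to a congruent diagonal form with pivots -1, -2.
That gives 2 negative pivots.

(0, 2)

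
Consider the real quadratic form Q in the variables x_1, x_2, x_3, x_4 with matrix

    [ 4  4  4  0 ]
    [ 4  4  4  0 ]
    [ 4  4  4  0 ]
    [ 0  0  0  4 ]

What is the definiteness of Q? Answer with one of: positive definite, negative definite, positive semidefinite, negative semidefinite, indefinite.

positive semidefinite

Symmetric row and column elimination reduces A to a congruent diagonal form with pivots 4, 0, 0, 4.
Counting signs: 2 positive, 2 zero.
Hence Q is positive semidefinite.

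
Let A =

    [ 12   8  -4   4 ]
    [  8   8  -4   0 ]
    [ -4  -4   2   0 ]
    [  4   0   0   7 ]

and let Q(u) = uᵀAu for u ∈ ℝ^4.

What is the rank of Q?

3

Congruent diagonalization of A (simultaneous row and column reduction) yields pivots 12, 8/3, 0, 3.
Counting signs: 3 positive, 1 zero.
The rank is the number of nonzero pivots: 3.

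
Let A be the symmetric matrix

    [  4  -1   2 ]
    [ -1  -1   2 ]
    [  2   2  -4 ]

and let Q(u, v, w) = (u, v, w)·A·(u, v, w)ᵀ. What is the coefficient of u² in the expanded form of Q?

4

The coefficient of u² is the diagonal entry A[1,1] = 4.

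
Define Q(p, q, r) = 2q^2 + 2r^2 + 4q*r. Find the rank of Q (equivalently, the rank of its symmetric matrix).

Write A = [[0, 0, 0], [0, 2, 2], [0, 2, 2]].
Row-reducing A symmetrically gives the diagonal entries 0, 2, 0.
Counting signs: 1 positive, 2 zero.
The rank is the number of nonzero pivots: 1.

1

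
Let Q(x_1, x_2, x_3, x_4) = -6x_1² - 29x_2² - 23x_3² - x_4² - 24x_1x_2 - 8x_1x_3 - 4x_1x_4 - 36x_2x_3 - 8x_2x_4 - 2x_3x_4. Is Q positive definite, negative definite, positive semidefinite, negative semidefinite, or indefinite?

negative semidefinite

The symmetric matrix is A = [[-6, -12, -4, -2], [-12, -29, -18, -4], [-4, -18, -23, -1], [-2, -4, -1, -1]].
Applying the same elementary operations to the rows and columns of A produces a congruent diagonal matrix with entries -6, -5, -1/3, 0.
That gives 3 negative, 1 zero pivots.
Hence Q is negative semidefinite.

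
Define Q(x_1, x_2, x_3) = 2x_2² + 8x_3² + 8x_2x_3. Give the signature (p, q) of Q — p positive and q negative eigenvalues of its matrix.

(1, 0)

Write A = [[0, 0, 0], [0, 2, 4], [0, 4, 8]].
Congruent diagonalization of A (simultaneous row and column reduction) yields pivots 0, 2, 0.
So there are 1 positive, 2 zero pivots.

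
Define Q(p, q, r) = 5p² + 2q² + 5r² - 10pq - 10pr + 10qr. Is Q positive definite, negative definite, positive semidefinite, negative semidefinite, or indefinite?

indefinite

The associated matrix is A = [[5, -5, -5], [-5, 2, 5], [-5, 5, 5]].
Row-reducing A symmetrically gives the diagonal entries 5, -3, 0.
So there are 1 positive, 1 negative, 1 zero pivots.
Hence Q is indefinite.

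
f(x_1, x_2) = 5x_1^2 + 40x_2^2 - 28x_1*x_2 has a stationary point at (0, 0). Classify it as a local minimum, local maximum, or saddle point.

The Hessian at the origin is H = [[10, -28], [-28, 80]].
det H = 10·80 − (-28)² = 16 > 0 and H[1,1] = 10 > 0, so H is positive definite.
Therefore the origin is a local minimum.

local minimum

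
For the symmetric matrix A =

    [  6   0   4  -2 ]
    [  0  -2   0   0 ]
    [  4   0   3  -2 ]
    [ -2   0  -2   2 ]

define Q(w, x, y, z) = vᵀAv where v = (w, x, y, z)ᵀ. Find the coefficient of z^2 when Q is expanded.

2

The coefficient of z^2 is the diagonal entry A[4,4] = 2.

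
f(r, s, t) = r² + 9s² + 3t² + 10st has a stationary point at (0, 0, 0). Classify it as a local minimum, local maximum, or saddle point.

The Hessian at the origin is H = [[2, 0, 0], [0, 18, 10], [0, 10, 6]].
Applying the same elementary operations to the rows and columns of H produces a congruent diagonal matrix with entries 2, 18, 4/9.
Counting signs: 3 positive.
H is positive definite, so the origin is a strict local minimum.

local minimum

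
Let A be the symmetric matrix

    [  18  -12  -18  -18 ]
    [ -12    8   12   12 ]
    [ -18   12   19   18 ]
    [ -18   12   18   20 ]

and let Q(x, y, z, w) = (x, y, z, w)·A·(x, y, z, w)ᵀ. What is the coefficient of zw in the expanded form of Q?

36

The coefficient of zw is A[3,4] + A[4,3] = 2·18 = 36.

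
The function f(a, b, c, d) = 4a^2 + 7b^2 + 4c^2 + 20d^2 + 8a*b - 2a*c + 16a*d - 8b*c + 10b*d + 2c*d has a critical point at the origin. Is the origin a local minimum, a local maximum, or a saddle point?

local minimum

The Hessian at the origin is H = [[8, 8, -2, 16], [8, 14, -8, 10], [-2, -8, 8, 2], [16, 10, 2, 40]].
Congruent diagonalization of H (simultaneous row and column reduction) yields pivots 8, 6, 3/2, 2.
So there are 4 positive pivots.
H is positive definite, so the origin is a strict local minimum.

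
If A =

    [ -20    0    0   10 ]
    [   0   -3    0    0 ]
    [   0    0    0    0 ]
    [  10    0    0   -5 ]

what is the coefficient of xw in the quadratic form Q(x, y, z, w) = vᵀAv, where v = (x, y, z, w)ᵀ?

20

The coefficient of xw is A[1,4] + A[4,1] = 2·10 = 20.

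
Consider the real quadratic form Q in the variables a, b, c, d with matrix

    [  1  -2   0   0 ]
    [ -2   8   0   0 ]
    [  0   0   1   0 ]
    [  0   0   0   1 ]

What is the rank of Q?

Symmetric row and column elimination reduces A to a congruent diagonal form with pivots 1, 4, 1, 1.
Counting signs: 4 positive.
The rank is the number of nonzero pivots: 4.

4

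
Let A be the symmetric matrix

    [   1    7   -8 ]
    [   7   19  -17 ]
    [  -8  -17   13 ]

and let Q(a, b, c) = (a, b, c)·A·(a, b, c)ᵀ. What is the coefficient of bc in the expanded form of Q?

The coefficient of bc is A[2,3] + A[3,2] = 2·(-17) = -34.

-34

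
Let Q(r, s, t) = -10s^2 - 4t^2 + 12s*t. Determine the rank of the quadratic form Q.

The symmetric matrix is A = [[0, 0, 0], [0, -10, 6], [0, 6, -4]].
Row-reducing A symmetrically gives the diagonal entries 0, -10, -2/5.
Counting signs: 2 negative, 1 zero.
The rank is the number of nonzero pivots: 2.

2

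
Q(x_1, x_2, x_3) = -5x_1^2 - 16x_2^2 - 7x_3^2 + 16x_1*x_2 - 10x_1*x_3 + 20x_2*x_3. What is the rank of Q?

3

The symmetric matrix is A = [[-5, 8, -5], [8, -16, 10], [-5, 10, -7]].
An LDLᵀ factorisation of A has diagonal entries -5, -16/5, -3/4.
So there are 3 negative pivots.
The rank is the number of nonzero pivots: 3.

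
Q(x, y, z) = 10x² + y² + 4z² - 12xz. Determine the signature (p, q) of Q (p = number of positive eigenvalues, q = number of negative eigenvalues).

Write A = [[10, 0, -6], [0, 1, 0], [-6, 0, 4]].
Row-reducing A symmetrically gives the diagonal entries 10, 1, 2/5.
So there are 3 positive pivots.

(3, 0)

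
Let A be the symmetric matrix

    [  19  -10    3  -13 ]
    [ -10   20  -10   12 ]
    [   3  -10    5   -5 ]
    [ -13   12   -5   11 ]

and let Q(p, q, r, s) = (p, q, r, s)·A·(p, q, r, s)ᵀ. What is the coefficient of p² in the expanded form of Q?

The coefficient of p² is the diagonal entry A[1,1] = 19.

19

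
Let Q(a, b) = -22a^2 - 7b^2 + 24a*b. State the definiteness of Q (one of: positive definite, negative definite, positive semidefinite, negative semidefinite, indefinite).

The symmetric matrix of Q is A = [[-22, 12], [12, -7]].
Leading principal minors: Δ_1 = -22, Δ_2 = 10.
The signs alternate starting with Δ_1 < 0, so by Sylvester's criterion Q is negative definite.

negative definite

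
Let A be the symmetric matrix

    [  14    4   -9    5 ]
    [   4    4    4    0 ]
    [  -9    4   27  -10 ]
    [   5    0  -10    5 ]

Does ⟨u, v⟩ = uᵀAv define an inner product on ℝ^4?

Leading principal minors: Δ_1 = 14, Δ_2 = 40, Δ_3 = 244, Δ_4 = 120.
All leading principal minors are positive, so by Sylvester's criterion Q is positive definite.
⟨·,·⟩ is an inner product exactly when A is positive definite.

yes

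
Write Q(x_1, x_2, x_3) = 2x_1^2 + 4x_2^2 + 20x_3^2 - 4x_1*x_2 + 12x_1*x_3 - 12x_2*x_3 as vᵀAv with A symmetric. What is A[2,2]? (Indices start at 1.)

4

The coefficient of x_2^2 in Q is 4, and that is exactly A[2,2].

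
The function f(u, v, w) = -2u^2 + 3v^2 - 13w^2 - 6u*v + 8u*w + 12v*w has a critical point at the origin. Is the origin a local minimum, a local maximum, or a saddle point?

saddle point

The Hessian at the origin is H = [[-4, -6, 8], [-6, 6, 12], [8, 12, -26]].
Symmetric row and column elimination reduces H to a congruent diagonal form with pivots -4, 15, -10.
That gives 1 positive, 2 negative pivots.
H is indefinite, so the origin is a saddle point.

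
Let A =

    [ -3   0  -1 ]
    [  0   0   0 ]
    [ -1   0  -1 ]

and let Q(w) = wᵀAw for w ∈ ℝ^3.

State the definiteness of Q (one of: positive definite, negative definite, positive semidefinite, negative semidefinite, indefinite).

negative semidefinite

Applying the same elementary operations to the rows and columns of A produces a congruent diagonal matrix with entries -3, 0, -2/3.
So there are 2 negative, 1 zero pivots.
Hence Q is negative semidefinite.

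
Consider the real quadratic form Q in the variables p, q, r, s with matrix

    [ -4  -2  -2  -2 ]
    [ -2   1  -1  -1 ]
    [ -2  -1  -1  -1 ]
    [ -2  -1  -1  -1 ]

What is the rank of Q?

Row-reducing A symmetrically gives the diagonal entries -4, 2, 0, 0.
That gives 1 positive, 1 negative, 2 zero pivots.
The rank is the number of nonzero pivots: 2.

2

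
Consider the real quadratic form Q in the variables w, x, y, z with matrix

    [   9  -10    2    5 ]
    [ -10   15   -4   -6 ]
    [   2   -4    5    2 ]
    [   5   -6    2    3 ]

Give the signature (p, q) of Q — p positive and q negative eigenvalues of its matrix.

(4, 0)

Symmetric row and column elimination reduces A to a congruent diagonal form with pivots 9, 35/9, 131/35, 6/131.
So there are 4 positive pivots.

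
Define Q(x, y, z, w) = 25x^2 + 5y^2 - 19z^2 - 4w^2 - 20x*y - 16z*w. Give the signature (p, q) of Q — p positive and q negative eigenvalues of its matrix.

The symmetric matrix is A = [[25, -10, 0, 0], [-10, 5, 0, 0], [0, 0, -19, -8], [0, 0, -8, -4]].
Congruent diagonalization of A (simultaneous row and column reduction) yields pivots 25, 1, -19, -12/19.
That gives 2 positive, 2 negative pivots.

(2, 2)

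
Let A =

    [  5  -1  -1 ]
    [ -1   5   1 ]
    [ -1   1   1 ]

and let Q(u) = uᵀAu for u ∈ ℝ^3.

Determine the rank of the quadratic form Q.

Symmetric row and column elimination reduces A to a congruent diagonal form with pivots 5, 24/5, 2/3.
That gives 3 positive pivots.
The rank is the number of nonzero pivots: 3.

3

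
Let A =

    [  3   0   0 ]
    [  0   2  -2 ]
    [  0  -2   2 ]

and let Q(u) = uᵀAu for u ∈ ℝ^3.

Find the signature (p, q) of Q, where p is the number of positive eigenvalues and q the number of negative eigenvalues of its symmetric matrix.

(2, 0)

Symmetric row and column elimination reduces A to a congruent diagonal form with pivots 3, 2, 0.
That gives 2 positive, 1 zero pivots.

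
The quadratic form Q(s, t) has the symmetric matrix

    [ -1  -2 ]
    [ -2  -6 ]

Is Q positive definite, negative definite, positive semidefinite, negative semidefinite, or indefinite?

For the 2×2 matrix [[-1, -2], [-2, -6]]: det = -1·-6 − (-2)² = 2, trace = -7.
det > 0 so both eigenvalues share the sign of the trace; trace = -7 < 0 ⇒ both negative.

negative definite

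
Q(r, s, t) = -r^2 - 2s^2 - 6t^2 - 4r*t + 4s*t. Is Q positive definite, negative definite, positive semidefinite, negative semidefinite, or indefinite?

Write A = [[-1, 0, -2], [0, -2, 2], [-2, 2, -6]].
Applying the same elementary operations to the rows and columns of A produces a congruent diagonal matrix with entries -1, -2, 0.
Counting signs: 2 negative, 1 zero.
Hence Q is negative semidefinite.

negative semidefinite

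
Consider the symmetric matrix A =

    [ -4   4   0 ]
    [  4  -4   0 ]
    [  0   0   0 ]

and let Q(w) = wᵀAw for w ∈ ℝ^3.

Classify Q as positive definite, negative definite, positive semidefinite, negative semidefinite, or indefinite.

Congruent diagonalization of A (simultaneous row and column reduction) yields pivots -4, 0, 0.
Counting signs: 1 negative, 2 zero.
Hence Q is negative semidefinite.

negative semidefinite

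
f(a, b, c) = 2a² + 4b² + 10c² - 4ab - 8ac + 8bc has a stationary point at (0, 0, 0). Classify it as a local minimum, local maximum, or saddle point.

The Hessian at the origin is H = [[4, -4, -8], [-4, 8, 8], [-8, 8, 20]].
Row-reducing H symmetrically gives the diagonal entries 4, 4, 4.
That gives 3 positive pivots.
H is positive definite, so the origin is a strict local minimum.

local minimum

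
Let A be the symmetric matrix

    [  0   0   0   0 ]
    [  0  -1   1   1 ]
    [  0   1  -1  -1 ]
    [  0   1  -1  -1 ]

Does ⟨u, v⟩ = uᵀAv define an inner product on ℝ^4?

no

Symmetric row and column elimination reduces A to a congruent diagonal form with pivots 0, -1, 0, 0.
That gives 1 negative, 3 zero pivots.
Hence Q is negative semidefinite.
⟨·,·⟩ is an inner product exactly when A is positive definite.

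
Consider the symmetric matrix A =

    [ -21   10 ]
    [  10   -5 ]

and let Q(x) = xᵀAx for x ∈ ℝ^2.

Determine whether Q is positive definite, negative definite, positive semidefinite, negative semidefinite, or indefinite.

negative definite

For the 2×2 matrix [[-21, 10], [10, -5]]: det = -21·-5 − (10)² = 5, trace = -26.
det > 0 so both eigenvalues share the sign of the trace; trace = -26 < 0 ⇒ both negative.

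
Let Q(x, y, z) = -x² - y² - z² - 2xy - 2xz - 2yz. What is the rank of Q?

1

The associated matrix is A = [[-1, -1, -1], [-1, -1, -1], [-1, -1, -1]].
Row-reducing A symmetrically gives the diagonal entries -1, 0, 0.
Counting signs: 1 negative, 2 zero.
The rank is the number of nonzero pivots: 1.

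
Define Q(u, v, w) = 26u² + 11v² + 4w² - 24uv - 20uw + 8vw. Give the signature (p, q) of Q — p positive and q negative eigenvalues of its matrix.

(3, 0)

The symmetric matrix is A = [[26, -12, -10], [-12, 11, 4], [-10, 4, 4]].
An LDLᵀ factorisation of A has diagonal entries 26, 71/13, 6/71.
That gives 3 positive pivots.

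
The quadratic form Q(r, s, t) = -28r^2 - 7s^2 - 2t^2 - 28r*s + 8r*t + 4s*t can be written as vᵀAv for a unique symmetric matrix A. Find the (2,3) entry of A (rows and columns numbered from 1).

The coefficient of s·t in Q is 4. For a symmetric A this equals A[2,3] + A[3,2] = 2·A[2,3].
So A[2,3] = 4/2 = 2.

2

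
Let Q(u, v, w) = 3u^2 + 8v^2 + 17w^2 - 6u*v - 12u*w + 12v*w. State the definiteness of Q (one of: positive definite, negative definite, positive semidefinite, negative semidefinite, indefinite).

The symmetric matrix of Q is A = [[3, -3, -6], [-3, 8, 6], [-6, 6, 17]].
Leading principal minors: Δ_1 = 3, Δ_2 = 15, Δ_3 = 75.
All leading principal minors are positive, so by Sylvester's criterion Q is positive definite.

positive definite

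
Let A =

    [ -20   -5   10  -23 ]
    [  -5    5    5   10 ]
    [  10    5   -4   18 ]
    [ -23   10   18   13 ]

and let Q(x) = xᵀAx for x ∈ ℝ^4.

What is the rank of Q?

4

Row reduction of A gives 4 nonzero rows, so rank A = 4.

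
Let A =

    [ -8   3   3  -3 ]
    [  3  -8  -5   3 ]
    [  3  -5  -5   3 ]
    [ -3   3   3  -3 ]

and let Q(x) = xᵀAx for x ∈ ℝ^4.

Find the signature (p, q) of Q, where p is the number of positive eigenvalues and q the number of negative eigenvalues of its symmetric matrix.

(0, 4)

Congruent diagonalization of A (simultaneous row and column reduction) yields pivots -8, -55/8, -93/55, -30/31.
That gives 4 negative pivots.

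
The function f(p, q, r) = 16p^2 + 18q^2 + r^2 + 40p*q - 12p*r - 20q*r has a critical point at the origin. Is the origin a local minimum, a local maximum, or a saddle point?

saddle point

The Hessian at the origin is H = [[32, 40, -12], [40, 36, -20], [-12, -20, 2]].
Applying the same elementary operations to the rows and columns of H produces a congruent diagonal matrix with entries 32, -14, -5/7.
So there are 1 positive, 2 negative pivots.
H is indefinite, so the origin is a saddle point.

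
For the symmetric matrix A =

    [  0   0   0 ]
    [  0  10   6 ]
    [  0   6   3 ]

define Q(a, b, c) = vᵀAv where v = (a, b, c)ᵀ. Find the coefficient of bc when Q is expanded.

The coefficient of bc is A[2,3] + A[3,2] = 2·6 = 12.

12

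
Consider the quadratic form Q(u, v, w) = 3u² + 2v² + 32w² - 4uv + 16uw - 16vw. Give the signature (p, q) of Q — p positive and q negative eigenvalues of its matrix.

(2, 0)

The symmetric matrix is A = [[3, -2, 8], [-2, 2, -8], [8, -8, 32]].
Applying the same elementary operations to the rows and columns of A produces a congruent diagonal matrix with entries 3, 2/3, 0.
Counting signs: 2 positive, 1 zero.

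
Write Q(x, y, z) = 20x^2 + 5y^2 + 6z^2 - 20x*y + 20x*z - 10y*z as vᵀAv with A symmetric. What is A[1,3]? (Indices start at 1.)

The coefficient of x·z in Q is 20. For a symmetric A this equals A[1,3] + A[3,1] = 2·A[1,3].
So A[1,3] = 20/2 = 10.

10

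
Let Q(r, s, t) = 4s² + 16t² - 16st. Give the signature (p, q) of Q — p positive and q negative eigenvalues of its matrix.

The symmetric matrix is A = [[0, 0, 0], [0, 4, -8], [0, -8, 16]].
Congruent diagonalization of A (simultaneous row and column reduction) yields pivots 0, 4, 0.
So there are 1 positive, 2 zero pivots.

(1, 0)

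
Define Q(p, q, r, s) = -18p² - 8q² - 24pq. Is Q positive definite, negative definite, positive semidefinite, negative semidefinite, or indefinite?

negative semidefinite

The associated matrix is A = [[-18, -12, 0, 0], [-12, -8, 0, 0], [0, 0, 0, 0], [0, 0, 0, 0]].
Congruent diagonalization of A (simultaneous row and column reduction) yields pivots -18, 0, 0, 0.
Counting signs: 1 negative, 3 zero.
Hence Q is negative semidefinite.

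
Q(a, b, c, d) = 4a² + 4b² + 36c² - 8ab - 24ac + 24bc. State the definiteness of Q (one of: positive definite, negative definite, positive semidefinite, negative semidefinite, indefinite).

positive semidefinite

Write A = [[4, -4, -12, 0], [-4, 4, 12, 0], [-12, 12, 36, 0], [0, 0, 0, 0]].
Row-reducing A symmetrically gives the diagonal entries 4, 0, 0, 0.
So there are 1 positive, 3 zero pivots.
Hence Q is positive semidefinite.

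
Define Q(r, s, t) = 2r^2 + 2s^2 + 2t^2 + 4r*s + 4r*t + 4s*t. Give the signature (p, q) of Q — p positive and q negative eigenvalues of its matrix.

(1, 0)

The symmetric matrix is A = [[2, 2, 2], [2, 2, 2], [2, 2, 2]].
Row-reducing A symmetrically gives the diagonal entries 2, 0, 0.
Counting signs: 1 positive, 2 zero.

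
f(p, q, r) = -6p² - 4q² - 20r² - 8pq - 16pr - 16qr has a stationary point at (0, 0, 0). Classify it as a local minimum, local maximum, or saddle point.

The Hessian at the origin is H = [[-12, -8, -16], [-8, -8, -16], [-16, -16, -40]].
Applying the same elementary operations to the rows and columns of H produces a congruent diagonal matrix with entries -12, -8/3, -8.
Counting signs: 3 negative.
H is negative definite, so the origin is a strict local maximum.

local maximum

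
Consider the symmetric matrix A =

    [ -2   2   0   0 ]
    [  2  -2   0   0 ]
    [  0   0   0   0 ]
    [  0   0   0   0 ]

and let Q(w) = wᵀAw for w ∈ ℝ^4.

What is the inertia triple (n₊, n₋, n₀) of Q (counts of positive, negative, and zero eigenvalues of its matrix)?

(0, 1, 3)

Congruent diagonalization of A (simultaneous row and column reduction) yields pivots -2, 0, 0, 0.
So there are 1 negative, 3 zero pivots.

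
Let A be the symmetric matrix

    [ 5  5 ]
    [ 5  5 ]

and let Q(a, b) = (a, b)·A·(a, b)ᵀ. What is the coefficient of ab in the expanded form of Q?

10

The coefficient of ab is A[1,2] + A[2,1] = 2·5 = 10.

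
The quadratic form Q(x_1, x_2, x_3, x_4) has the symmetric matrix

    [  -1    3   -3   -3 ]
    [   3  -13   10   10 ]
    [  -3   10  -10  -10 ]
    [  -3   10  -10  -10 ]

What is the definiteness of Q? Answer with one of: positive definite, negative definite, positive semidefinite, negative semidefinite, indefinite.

negative semidefinite

Symmetric row and column elimination reduces A to a congruent diagonal form with pivots -1, -4, -3/4, 0.
Counting signs: 3 negative, 1 zero.
Hence Q is negative semidefinite.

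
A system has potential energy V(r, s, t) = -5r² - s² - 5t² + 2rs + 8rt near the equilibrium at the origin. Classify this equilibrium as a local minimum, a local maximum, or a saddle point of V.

The Hessian at the origin is H = [[-10, 2, 8], [2, -2, 0], [8, 0, -10]].
An LDLᵀ factorisation of H has diagonal entries -10, -8/5, -2.
That gives 3 negative pivots.
H is negative definite, so the origin is a strict local maximum.

local maximum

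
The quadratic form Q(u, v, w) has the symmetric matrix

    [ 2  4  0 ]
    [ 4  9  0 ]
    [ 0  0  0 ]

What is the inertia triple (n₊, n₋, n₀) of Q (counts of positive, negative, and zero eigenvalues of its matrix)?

Congruent diagonalization of A (simultaneous row and column reduction) yields pivots 2, 1, 0.
Counting signs: 2 positive, 1 zero.

(2, 0, 1)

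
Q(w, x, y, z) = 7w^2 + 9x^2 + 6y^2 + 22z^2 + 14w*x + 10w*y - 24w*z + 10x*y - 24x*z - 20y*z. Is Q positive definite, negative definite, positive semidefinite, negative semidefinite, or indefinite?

positive definite

The symmetric matrix of Q is A = [[7, 7, 5, -12], [7, 9, 5, -12], [5, 5, 6, -10], [-12, -12, -10, 22]].
Leading principal minors: Δ_1 = 7, Δ_2 = 14, Δ_3 = 34, Δ_4 = 20.
All leading principal minors are positive, so by Sylvester's criterion Q is positive definite.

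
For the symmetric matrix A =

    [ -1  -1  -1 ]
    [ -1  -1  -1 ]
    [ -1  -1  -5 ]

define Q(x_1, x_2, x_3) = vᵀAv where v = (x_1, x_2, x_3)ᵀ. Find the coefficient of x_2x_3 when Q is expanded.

The coefficient of x_2x_3 is A[2,3] + A[3,2] = 2·(-1) = -2.

-2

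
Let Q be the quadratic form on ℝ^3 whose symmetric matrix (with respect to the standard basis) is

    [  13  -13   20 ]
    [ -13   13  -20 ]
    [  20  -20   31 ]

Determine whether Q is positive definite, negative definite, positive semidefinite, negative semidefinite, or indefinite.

Congruent diagonalization of A (simultaneous row and column reduction) yields pivots 13, 0, 3/13.
Counting signs: 2 positive, 1 zero.
Hence Q is positive semidefinite.

positive semidefinite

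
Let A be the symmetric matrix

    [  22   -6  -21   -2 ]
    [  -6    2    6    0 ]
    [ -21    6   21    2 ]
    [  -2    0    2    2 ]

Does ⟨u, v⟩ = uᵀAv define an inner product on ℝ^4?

An LDLᵀ factorisation of A has diagonal entries 22, 4/11, 3/4, 2/3.
So there are 4 positive pivots.
Hence Q is positive definite.
⟨·,·⟩ is an inner product exactly when A is positive definite.

yes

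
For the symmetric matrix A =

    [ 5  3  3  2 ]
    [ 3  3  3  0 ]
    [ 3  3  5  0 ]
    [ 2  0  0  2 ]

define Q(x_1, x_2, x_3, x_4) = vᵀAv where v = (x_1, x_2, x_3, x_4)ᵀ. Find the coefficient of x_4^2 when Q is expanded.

The coefficient of x_4^2 is the diagonal entry A[4,4] = 2.

2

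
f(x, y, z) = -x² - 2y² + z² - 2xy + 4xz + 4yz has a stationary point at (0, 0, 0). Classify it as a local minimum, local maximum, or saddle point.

saddle point

The Hessian at the origin is H = [[-2, -2, 4], [-2, -4, 4], [4, 4, 2]].
Row-reducing H symmetrically gives the diagonal entries -2, -2, 10.
Counting signs: 1 positive, 2 negative.
H is indefinite, so the origin is a saddle point.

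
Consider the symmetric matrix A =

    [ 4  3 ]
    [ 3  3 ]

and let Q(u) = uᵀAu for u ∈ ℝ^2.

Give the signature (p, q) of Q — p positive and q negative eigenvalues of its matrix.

Applying the same elementary operations to the rows and columns of A produces a congruent diagonal matrix with entries 4, 3/4.
So there are 2 positive pivots.

(2, 0)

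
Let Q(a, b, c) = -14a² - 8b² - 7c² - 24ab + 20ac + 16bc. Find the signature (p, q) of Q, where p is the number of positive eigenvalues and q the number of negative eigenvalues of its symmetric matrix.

(1, 1)

The symmetric matrix is A = [[-14, -12, 10], [-12, -8, 8], [10, 8, -7]].
Congruent diagonalization of A (simultaneous row and column reduction) yields pivots -14, 16/7, 0.
That gives 1 positive, 1 negative, 1 zero pivots.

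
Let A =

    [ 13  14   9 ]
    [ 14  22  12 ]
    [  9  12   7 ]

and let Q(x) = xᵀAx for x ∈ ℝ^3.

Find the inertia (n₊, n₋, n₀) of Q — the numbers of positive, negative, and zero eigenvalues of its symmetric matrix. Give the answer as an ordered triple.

(2, 0, 1)

Symmetric row and column elimination reduces A to a congruent diagonal form with pivots 13, 90/13, 0.
Counting signs: 2 positive, 1 zero.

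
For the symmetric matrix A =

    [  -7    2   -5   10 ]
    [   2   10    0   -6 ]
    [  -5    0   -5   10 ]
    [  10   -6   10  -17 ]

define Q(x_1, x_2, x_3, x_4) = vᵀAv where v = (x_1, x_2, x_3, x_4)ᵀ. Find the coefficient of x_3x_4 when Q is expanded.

20

The coefficient of x_3x_4 is A[3,4] + A[4,3] = 2·10 = 20.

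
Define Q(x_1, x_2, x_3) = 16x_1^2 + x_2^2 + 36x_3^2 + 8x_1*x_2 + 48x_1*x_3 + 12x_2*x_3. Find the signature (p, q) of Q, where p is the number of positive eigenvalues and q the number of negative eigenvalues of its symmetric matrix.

The associated matrix is A = [[16, 4, 24], [4, 1, 6], [24, 6, 36]].
Symmetric row and column elimination reduces A to a congruent diagonal form with pivots 16, 0, 0.
So there are 1 positive, 2 zero pivots.

(1, 0)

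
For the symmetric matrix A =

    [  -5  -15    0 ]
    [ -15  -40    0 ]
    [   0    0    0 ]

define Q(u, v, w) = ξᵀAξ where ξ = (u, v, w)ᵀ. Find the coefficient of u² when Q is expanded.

-5

The coefficient of u² is the diagonal entry A[1,1] = -5.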